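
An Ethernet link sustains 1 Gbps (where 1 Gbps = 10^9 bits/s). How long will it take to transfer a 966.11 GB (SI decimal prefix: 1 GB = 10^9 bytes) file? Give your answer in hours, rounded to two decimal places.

2.15 hours

966.11 GB = 966,110,000,000 bytes = 7,728,880,000,000 bits
1 Gbps = 1,000,000,000 bits/s
time = 7,728,880,000,000 / 1,000,000,000 = 7,728.8800 s
7,728.8800 s / 3600 = 2.15 hours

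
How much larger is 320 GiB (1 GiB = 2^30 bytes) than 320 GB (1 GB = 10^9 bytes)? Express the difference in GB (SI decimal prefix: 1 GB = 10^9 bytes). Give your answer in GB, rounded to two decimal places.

320 GiB = 320 × 1,073,741,824 = 343,597,383,680 bytes
320 GB = 320 × 1,000,000,000 = 320,000,000,000 bytes
difference = 23,597,383,680 bytes
23,597,383,680 / 1,000,000,000 = 23.60 GB

23.60 GB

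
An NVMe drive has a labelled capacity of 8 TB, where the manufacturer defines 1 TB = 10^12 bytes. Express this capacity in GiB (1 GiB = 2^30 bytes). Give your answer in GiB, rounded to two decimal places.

8 TB = 8 × 10^12 bytes = 8,000,000,000,000 bytes
1 GiB = 2^30 bytes = 1,073,741,824 bytes
8,000,000,000,000 / 1,073,741,824 = 7,450.58 GiB

7,450.58 GiB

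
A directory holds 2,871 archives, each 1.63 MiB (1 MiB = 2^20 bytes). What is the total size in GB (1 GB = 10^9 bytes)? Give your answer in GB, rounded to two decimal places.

Total = 2,871 × 1.63 MiB = 4679.73 MiB
= 4679.73 × 1,048,576 bytes = 4,907,052,564.48 bytes
1 GB = 1,000,000,000 bytes
4,907,052,564.48 / 1,000,000,000 = 4.91 GB

4.91 GB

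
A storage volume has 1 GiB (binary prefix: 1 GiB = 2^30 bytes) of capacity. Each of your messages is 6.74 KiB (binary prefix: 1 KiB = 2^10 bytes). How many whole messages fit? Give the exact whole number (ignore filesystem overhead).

155,575

Capacity: 1 GiB = 1,073,741,824 bytes
Per item: 6.74 KiB = 6,901.76 bytes
⌊1,073,741,824 / 6,901.76⌋ = 155,575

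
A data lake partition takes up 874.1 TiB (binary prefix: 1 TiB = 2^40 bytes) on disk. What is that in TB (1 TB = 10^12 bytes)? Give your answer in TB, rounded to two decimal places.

961.08 TB

874.1 TiB × 1,099,511,627,776 bytes/TiB = 961,083,113,839,001.6 bytes
1 TB = 10^12 bytes = 1,000,000,000,000 bytes
961,083,113,839,001.6 / 1,000,000,000,000 = 961.08 TB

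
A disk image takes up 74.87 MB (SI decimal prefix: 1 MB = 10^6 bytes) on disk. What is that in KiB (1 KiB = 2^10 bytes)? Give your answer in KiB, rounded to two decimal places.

74.87 MB = 74.87 × 10^6 bytes = 74,870,000 bytes
1 KiB = 1,024 bytes
74,870,000 / 1,024 = 73,115.23 KiB

73,115.23 KiB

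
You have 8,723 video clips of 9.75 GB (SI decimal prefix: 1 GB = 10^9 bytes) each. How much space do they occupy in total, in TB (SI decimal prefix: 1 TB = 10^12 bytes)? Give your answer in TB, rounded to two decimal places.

85.05 TB

Total = 8,723 × 9.75 GB = 85049.25 GB
= 85049.25 × 1,000,000,000 bytes = 85,049,250,000,000 bytes
1 TB = 1,000,000,000,000 bytes
85,049,250,000,000 / 1,000,000,000,000 = 85.05 TB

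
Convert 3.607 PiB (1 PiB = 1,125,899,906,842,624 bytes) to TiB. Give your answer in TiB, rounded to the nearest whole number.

3,694 TiB

3.607 PiB = 3.607 × 2^50 bytes = 4,061,120,963,981,344.768 bytes
1 TiB = 1,099,511,627,776 bytes
4,061,120,963,981,344.768 / 1,099,511,627,776 = 3,694 TiB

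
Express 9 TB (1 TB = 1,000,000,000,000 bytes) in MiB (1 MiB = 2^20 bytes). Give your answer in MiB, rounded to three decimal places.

8,583,068.848 MiB

9 TB = 9 × 10^12 bytes = 9,000,000,000,000 bytes
1 MiB = 1,048,576 bytes
9,000,000,000,000 / 1,048,576 = 8,583,068.848 MiB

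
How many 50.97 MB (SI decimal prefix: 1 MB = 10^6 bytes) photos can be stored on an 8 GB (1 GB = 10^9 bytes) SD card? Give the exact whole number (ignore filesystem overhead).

Capacity: 8 GB = 8,000,000,000 bytes
Per item: 50.97 MB = 50,970,000 bytes
⌊8,000,000,000 / 50,970,000⌋ = 156

156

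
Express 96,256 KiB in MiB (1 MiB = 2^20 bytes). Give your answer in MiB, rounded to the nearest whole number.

94 MiB

96,256 KiB × 1,024 bytes/KiB = 98,566,144 bytes
1 MiB = 1,048,576 bytes
98,566,144 / 1,048,576 = 94 MiB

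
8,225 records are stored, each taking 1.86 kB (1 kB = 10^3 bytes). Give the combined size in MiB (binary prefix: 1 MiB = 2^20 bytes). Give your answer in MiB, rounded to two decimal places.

14.59 MiB

Total = 8,225 × 1.86 kB = 15298.5 kB
= 15298.5 × 1,000 bytes = 15,298,500 bytes
1 MiB = 1,048,576 bytes
15,298,500 / 1,048,576 = 14.59 MiB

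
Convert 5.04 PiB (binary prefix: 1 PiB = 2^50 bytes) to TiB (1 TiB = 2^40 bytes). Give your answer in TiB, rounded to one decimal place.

5,161.0 TiB

5.04 PiB × 1,125,899,906,842,624 bytes/PiB = 5,674,535,530,486,824.96 bytes
1 TiB = 2^40 bytes = 1,099,511,627,776 bytes
5,674,535,530,486,824.96 / 1,099,511,627,776 = 5,161.0 TiB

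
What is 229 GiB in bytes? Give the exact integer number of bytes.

245,886,877,696 bytes

229 × 1,073,741,824 = 245,886,877,696 bytes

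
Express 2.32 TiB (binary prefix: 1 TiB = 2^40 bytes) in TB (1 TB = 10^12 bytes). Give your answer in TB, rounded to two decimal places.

2.32 TiB = 2.32 × 2^40 bytes = 2,550,866,976,440.32 bytes
1 TB = 10^12 bytes = 1,000,000,000,000 bytes
2,550,866,976,440.32 / 1,000,000,000,000 = 2.55 TB

2.55 TB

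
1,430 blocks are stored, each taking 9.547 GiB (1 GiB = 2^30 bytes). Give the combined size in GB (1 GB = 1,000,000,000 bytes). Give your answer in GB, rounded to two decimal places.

14,658.95 GB

Total = 1,430 × 9.547 GiB = 13652.21 GiB
= 13652.21 × 1,073,741,824 bytes = 14,658,948,867,031.04 bytes
1 GB = 1,000,000,000 bytes
14,658,948,867,031.04 / 1,000,000,000 = 14,658.95 GB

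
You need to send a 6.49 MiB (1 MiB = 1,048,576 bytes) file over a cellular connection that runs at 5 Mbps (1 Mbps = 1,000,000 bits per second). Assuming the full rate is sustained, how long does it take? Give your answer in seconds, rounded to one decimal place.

6.49 MiB = 6,805,258.24 bytes = 54,442,065.92 bits
5 Mbps = 5,000,000 bits/s
time = 54,442,065.92 / 5,000,000 = 10.9 s

10.9 seconds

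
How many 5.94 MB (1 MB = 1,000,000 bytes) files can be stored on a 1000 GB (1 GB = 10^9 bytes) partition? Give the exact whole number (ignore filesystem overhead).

Capacity: 1000 GB = 1,000,000,000,000 bytes
Per item: 5.94 MB = 5,940,000 bytes
⌊1,000,000,000,000 / 5,940,000⌋ = 168,350

168,350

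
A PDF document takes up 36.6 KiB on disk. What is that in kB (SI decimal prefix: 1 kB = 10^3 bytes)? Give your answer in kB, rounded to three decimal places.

36.6 KiB = 36.6 × 2^10 bytes = 37,478.4 bytes
1 kB = 10^3 bytes = 1,000 bytes
37,478.4 / 1,000 = 37.478 kB

37.478 kB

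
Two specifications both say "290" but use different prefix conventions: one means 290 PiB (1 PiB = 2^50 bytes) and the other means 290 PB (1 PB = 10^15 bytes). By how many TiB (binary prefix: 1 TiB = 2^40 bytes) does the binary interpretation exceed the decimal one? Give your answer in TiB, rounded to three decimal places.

290 PiB = 290 × 1,125,899,906,842,624 = 326,510,972,984,360,960 bytes
290 PB = 290 × 1,000,000,000,000,000 = 290,000,000,000,000,000 bytes
difference = 36,510,972,984,360,960 bytes
36,510,972,984,360,960 / 1,099,511,627,776 = 33,206.536 TiB

33,206.536 TiB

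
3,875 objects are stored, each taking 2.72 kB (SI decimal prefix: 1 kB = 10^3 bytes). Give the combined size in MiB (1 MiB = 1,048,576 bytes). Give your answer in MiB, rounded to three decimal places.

10.052 MiB

Total = 3,875 × 2.72 kB = 10,540 kB
= 10,540 × 1,000 bytes = 10,540,000 bytes
1 MiB = 1,048,576 bytes
10,540,000 / 1,048,576 = 10.052 MiB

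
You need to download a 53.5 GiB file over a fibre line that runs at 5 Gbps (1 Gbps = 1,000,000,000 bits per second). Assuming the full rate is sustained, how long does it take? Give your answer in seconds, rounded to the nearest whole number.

92 seconds

53.5 GiB = 57,445,187,584 bytes = 459,561,500,672 bits
5 Gbps = 5,000,000,000 bits/s
time = 459,561,500,672 / 5,000,000,000 = 92 s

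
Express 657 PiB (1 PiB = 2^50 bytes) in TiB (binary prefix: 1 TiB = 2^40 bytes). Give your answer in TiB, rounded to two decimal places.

657 PiB = 657 × 2^50 bytes = 739,716,238,795,603,968 bytes
1 TiB = 2^40 bytes = 1,099,511,627,776 bytes
739,716,238,795,603,968 / 1,099,511,627,776 = 672,768.00 TiB

672,768.00 TiB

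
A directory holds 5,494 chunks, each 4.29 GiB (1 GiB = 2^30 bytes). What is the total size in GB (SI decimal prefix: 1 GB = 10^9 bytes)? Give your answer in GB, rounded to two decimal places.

25,307.30 GB

Total = 5,494 × 4.29 GiB = 23569.26 GiB
= 23569.26 × 1,073,741,824 bytes = 25,307,300,222,730.24 bytes
1 GB = 1,000,000,000 bytes
25,307,300,222,730.24 / 1,000,000,000 = 25,307.30 GB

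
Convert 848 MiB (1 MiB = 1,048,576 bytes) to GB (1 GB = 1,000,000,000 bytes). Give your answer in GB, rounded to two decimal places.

0.89 GB

848 MiB × 1,048,576 bytes/MiB = 889,192,448 bytes
1 GB = 1,000,000,000 bytes
889,192,448 / 1,000,000,000 = 0.89 GB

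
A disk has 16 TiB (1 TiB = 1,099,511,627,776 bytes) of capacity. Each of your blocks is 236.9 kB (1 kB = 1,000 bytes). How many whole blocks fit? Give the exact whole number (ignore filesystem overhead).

74,259,966

Capacity: 16 TiB = 17,592,186,044,416 bytes
Per item: 236.9 kB = 236,900 bytes
⌊17,592,186,044,416 / 236,900⌋ = 74,259,966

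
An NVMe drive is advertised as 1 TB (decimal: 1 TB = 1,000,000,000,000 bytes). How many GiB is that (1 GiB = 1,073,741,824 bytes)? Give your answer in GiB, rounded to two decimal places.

1 TB × 1,000,000,000,000 bytes/TB = 1,000,000,000,000 bytes
1 GiB = 1,073,741,824 bytes
1,000,000,000,000 / 1,073,741,824 = 931.32 GiB

931.32 GiB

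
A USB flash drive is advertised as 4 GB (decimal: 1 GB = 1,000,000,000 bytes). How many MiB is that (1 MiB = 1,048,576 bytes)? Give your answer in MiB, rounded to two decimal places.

3,814.70 MiB

4 GB = 4 × 10^9 bytes = 4,000,000,000 bytes
1 MiB = 1,048,576 bytes
4,000,000,000 / 1,048,576 = 3,814.70 MiB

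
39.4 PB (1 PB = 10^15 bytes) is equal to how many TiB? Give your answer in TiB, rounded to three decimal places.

35,834.091 TiB

39.4 PB × 1,000,000,000,000,000 bytes/PB = 39,400,000,000,000,000 bytes
1 TiB = 2^40 bytes = 1,099,511,627,776 bytes
39,400,000,000,000,000 / 1,099,511,627,776 = 35,834.091 TiB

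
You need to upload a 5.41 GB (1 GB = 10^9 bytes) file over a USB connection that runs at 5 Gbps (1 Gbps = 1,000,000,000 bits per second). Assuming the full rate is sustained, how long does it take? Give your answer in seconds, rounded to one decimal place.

5.41 GB = 5,410,000,000 bytes = 43,280,000,000 bits
5 Gbps = 5,000,000,000 bits/s
time = 43,280,000,000 / 5,000,000,000 = 8.7 s

8.7 seconds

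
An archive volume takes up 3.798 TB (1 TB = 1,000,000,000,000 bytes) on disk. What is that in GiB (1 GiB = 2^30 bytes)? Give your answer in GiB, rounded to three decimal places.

3,537.163 GiB

3.798 TB = 3.798 × 10^12 bytes = 3,798,000,000,000 bytes
1 GiB = 1,073,741,824 bytes
3,798,000,000,000 / 1,073,741,824 = 3,537.163 GiB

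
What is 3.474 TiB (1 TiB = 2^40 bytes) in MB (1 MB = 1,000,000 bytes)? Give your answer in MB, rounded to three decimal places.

3.474 TiB × 1,099,511,627,776 bytes/TiB = 3,819,703,394,893.824 bytes
1 MB = 10^6 bytes = 1,000,000 bytes
3,819,703,394,893.824 / 1,000,000 = 3,819,703.395 MB

3,819,703.395 MB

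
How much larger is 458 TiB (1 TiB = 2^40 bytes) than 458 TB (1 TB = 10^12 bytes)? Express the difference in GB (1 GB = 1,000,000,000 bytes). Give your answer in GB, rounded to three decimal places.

45,576.326 GB

458 TiB = 458 × 1,099,511,627,776 = 503,576,325,521,408 bytes
458 TB = 458 × 1,000,000,000,000 = 458,000,000,000,000 bytes
difference = 45,576,325,521,408 bytes
45,576,325,521,408 / 1,000,000,000 = 45,576.326 GB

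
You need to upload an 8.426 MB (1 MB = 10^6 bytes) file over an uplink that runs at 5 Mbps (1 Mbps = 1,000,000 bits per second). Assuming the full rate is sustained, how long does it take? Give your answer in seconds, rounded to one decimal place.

8.426 MB = 8,426,000 bytes = 67,408,000 bits
5 Mbps = 5,000,000 bits/s
time = 67,408,000 / 5,000,000 = 13.5 s

13.5 seconds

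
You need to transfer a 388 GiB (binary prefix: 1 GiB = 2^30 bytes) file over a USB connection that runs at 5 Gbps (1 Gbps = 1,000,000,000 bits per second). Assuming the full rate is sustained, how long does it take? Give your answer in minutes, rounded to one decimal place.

388 GiB = 416,611,827,712 bytes = 3,332,894,621,696 bits
5 Gbps = 5,000,000,000 bits/s
time = 3,332,894,621,696 / 5,000,000,000 = 666.58 s
666.58 s / 60 = 11.1 minutes

11.1 minutes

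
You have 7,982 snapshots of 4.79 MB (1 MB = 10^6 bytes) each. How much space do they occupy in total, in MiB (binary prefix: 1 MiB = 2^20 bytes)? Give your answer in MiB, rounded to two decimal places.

36,462.57 MiB

Total = 7,982 × 4.79 MB = 38233.78 MB
= 38233.78 × 1,000,000 bytes = 38,233,780,000 bytes
1 MiB = 1,048,576 bytes
38,233,780,000 / 1,048,576 = 36,462.57 MiB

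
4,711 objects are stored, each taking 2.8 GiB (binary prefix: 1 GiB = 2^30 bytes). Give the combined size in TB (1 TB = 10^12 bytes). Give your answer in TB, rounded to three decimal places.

14.164 TB

Total = 4,711 × 2.8 GiB = 13190.8 GiB
= 13190.8 × 1,073,741,824 bytes = 14,163,513,652,019.2 bytes
1 TB = 1,000,000,000,000 bytes
14,163,513,652,019.2 / 1,000,000,000,000 = 14.164 TB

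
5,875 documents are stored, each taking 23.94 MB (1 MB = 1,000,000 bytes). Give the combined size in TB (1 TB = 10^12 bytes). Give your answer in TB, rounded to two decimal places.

Total = 5,875 × 23.94 MB = 140647.5 MB
= 140647.5 × 1,000,000 bytes = 140,647,500,000 bytes
1 TB = 1,000,000,000,000 bytes
140,647,500,000 / 1,000,000,000,000 = 0.14 TB

0.14 TB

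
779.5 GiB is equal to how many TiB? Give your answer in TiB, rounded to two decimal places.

0.76 TiB

779.5 GiB = 779.5 × 2^30 bytes = 836,981,751,808 bytes
1 TiB = 1,099,511,627,776 bytes
836,981,751,808 / 1,099,511,627,776 = 0.76 TiB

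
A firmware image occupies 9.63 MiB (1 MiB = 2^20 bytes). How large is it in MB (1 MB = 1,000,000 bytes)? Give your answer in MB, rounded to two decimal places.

9.63 MiB × 1,048,576 bytes/MiB = 10,097,786.88 bytes
1 MB = 10^6 bytes = 1,000,000 bytes
10,097,786.88 / 1,000,000 = 10.10 MB

10.10 MB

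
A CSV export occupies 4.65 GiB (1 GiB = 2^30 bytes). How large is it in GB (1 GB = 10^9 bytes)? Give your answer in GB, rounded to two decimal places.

4.65 GiB = 4.65 × 2^30 bytes = 4,992,899,481.6 bytes
1 GB = 1,000,000,000 bytes
4,992,899,481.6 / 1,000,000,000 = 4.99 GB

4.99 GB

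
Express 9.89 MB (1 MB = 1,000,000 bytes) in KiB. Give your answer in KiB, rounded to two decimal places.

9,658.20 KiB

9.89 MB = 9.89 × 10^6 bytes = 9,890,000 bytes
1 KiB = 2^10 bytes = 1,024 bytes
9,890,000 / 1,024 = 9,658.20 KiB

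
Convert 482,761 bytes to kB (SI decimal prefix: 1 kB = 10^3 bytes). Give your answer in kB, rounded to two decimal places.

482.76 kB

482,761 bytes given.
1 kB = 10^3 bytes = 1,000 bytes
482,761 / 1,000 = 482.76 kB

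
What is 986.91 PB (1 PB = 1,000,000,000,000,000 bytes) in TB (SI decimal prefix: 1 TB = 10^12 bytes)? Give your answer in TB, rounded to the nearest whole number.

986,910 TB

986.91 PB = 986.91 × 10^15 bytes = 986,910,000,000,000,000 bytes
1 TB = 1,000,000,000,000 bytes
986,910,000,000,000,000 / 1,000,000,000,000 = 986,910 TB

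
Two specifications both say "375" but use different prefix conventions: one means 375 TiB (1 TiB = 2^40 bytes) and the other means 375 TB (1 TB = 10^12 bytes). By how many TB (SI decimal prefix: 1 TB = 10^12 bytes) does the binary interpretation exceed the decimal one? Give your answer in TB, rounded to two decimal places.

37.32 TB

375 TiB = 375 × 1,099,511,627,776 = 412,316,860,416,000 bytes
375 TB = 375 × 1,000,000,000,000 = 375,000,000,000,000 bytes
difference = 37,316,860,416,000 bytes
37,316,860,416,000 / 1,000,000,000,000 = 37.32 TB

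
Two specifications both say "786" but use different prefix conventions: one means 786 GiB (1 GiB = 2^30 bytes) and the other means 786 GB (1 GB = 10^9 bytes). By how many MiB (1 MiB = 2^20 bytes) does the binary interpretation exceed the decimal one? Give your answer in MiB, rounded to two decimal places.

786 GiB = 786 × 1,073,741,824 = 843,961,073,664 bytes
786 GB = 786 × 1,000,000,000 = 786,000,000,000 bytes
difference = 57,961,073,664 bytes
57,961,073,664 / 1,048,576 = 55,275.99 MiB

55,275.99 MiB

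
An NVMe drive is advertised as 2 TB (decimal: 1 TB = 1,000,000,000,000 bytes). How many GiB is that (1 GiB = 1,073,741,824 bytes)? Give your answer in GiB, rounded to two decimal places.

1,862.65 GiB

2 TB = 2 × 10^12 bytes = 2,000,000,000,000 bytes
1 GiB = 1,073,741,824 bytes
2,000,000,000,000 / 1,073,741,824 = 1,862.65 GiB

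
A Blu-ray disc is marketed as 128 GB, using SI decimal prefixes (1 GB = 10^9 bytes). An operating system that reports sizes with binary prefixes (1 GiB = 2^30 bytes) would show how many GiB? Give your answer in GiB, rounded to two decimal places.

128 GB = 128 × 10^9 bytes = 128,000,000,000 bytes
1 GiB = 1,073,741,824 bytes
128,000,000,000 / 1,073,741,824 = 119.21 GiB

119.21 GiB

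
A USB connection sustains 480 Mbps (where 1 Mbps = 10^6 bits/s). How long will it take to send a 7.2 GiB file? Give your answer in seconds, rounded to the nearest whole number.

7.2 GiB = 7,730,941,132.8 bytes = 61,847,529,062.4 bits
480 Mbps = 480,000,000 bits/s
time = 61,847,529,062.4 / 480,000,000 = 129 s

129 seconds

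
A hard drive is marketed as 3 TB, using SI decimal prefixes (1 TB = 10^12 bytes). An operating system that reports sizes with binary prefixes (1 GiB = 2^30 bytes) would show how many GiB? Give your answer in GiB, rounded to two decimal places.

3 TB × 1,000,000,000,000 bytes/TB = 3,000,000,000,000 bytes
1 GiB = 1,073,741,824 bytes
3,000,000,000,000 / 1,073,741,824 = 2,793.97 GiB

2,793.97 GiB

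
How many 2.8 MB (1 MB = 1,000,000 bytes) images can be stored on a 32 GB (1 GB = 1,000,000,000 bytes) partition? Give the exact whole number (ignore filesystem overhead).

Capacity: 32 GB = 32,000,000,000 bytes
Per item: 2.8 MB = 2,800,000 bytes
⌊32,000,000,000 / 2,800,000⌋ = 11,428

11,428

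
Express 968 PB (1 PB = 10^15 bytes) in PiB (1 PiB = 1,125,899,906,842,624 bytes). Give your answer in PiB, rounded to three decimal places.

859.757 PiB

968 PB = 968 × 10^15 bytes = 968,000,000,000,000,000 bytes
1 PiB = 2^50 bytes = 1,125,899,906,842,624 bytes
968,000,000,000,000,000 / 1,125,899,906,842,624 = 859.757 PiB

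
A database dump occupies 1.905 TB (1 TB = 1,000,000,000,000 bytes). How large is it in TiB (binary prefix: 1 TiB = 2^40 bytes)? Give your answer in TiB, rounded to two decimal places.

1.73 TiB

1.905 TB = 1.905 × 10^12 bytes = 1,905,000,000,000 bytes
1 TiB = 2^40 bytes = 1,099,511,627,776 bytes
1,905,000,000,000 / 1,099,511,627,776 = 1.73 TiB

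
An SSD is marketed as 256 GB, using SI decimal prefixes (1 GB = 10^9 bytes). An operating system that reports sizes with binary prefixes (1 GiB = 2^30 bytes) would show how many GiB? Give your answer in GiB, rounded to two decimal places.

238.42 GiB

256 GB × 1,000,000,000 bytes/GB = 256,000,000,000 bytes
1 GiB = 1,073,741,824 bytes
256,000,000,000 / 1,073,741,824 = 238.42 GiB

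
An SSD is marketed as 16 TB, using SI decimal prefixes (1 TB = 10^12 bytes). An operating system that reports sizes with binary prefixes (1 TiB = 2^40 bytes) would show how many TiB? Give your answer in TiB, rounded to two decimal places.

14.55 TiB

16 TB × 1,000,000,000,000 bytes/TB = 16,000,000,000,000 bytes
1 TiB = 1,099,511,627,776 bytes
16,000,000,000,000 / 1,099,511,627,776 = 14.55 TiB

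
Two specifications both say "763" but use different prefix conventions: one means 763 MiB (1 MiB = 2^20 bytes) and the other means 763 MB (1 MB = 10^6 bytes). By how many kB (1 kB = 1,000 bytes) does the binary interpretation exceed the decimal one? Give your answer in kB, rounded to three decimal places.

37,063.488 kB

763 MiB = 763 × 1,048,576 = 800,063,488 bytes
763 MB = 763 × 1,000,000 = 763,000,000 bytes
difference = 37,063,488 bytes
37,063,488 / 1,000 = 37,063.488 kB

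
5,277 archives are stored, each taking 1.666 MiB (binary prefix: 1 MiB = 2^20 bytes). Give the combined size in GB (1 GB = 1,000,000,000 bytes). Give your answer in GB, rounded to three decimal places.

9.219 GB

Total = 5,277 × 1.666 MiB = 8791.482 MiB
= 8791.482 × 1,048,576 bytes = 9,218,537,029.632 bytes
1 GB = 1,000,000,000 bytes
9,218,537,029.632 / 1,000,000,000 = 9.219 GB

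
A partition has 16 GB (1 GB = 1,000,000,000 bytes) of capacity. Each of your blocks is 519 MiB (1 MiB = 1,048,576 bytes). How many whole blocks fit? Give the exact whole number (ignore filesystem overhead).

29

Capacity: 16 GB = 16,000,000,000 bytes
Per item: 519 MiB = 544,210,944 bytes
⌊16,000,000,000 / 544,210,944⌋ = 29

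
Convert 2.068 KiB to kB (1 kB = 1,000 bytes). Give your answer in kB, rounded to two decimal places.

2.068 KiB = 2.068 × 2^10 bytes = 2,117.632 bytes
1 kB = 10^3 bytes = 1,000 bytes
2,117.632 / 1,000 = 2.12 kB

2.12 kB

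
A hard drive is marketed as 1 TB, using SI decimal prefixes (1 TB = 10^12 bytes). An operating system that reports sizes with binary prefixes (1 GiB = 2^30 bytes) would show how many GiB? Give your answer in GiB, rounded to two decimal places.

1 TB = 1 × 10^12 bytes = 1,000,000,000,000 bytes
1 GiB = 2^30 bytes = 1,073,741,824 bytes
1,000,000,000,000 / 1,073,741,824 = 931.32 GiB

931.32 GiB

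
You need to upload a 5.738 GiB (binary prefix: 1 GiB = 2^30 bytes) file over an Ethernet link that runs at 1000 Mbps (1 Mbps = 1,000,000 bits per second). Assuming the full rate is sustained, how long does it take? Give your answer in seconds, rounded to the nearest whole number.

5.738 GiB = 6,161,130,586.112 bytes = 49,289,044,688.896 bits
1000 Mbps = 1,000,000,000 bits/s
time = 49,289,044,688.896 / 1,000,000,000 = 49 s

49 seconds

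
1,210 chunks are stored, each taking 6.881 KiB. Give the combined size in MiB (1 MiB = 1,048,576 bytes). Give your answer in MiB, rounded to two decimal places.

Total = 1,210 × 6.881 KiB = 8326.01 KiB
= 8326.01 × 1,024 bytes = 8,525,834.24 bytes
1 MiB = 1,048,576 bytes
8,525,834.24 / 1,048,576 = 8.13 MiB

8.13 MiB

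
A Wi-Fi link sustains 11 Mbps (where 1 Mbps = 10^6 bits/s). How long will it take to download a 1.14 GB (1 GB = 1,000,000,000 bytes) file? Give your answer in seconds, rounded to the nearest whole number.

829 seconds

1.14 GB = 1,140,000,000 bytes = 9,120,000,000 bits
11 Mbps = 11,000,000 bits/s
time = 9,120,000,000 / 11,000,000 = 829 s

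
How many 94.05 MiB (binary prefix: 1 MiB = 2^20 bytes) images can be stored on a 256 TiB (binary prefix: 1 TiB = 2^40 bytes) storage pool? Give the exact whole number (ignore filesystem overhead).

Capacity: 256 TiB = 281,474,976,710,656 bytes
Per item: 94.05 MiB = 98,618,572.8 bytes
⌊281,474,976,710,656 / 98,618,572.8⌋ = 2,854,178

2,854,178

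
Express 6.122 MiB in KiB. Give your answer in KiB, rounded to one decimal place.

6.122 MiB = 6.122 × 2^20 bytes = 6,419,382.272 bytes
1 KiB = 1,024 bytes
6,419,382.272 / 1,024 = 6,268.9 KiB

6,268.9 KiB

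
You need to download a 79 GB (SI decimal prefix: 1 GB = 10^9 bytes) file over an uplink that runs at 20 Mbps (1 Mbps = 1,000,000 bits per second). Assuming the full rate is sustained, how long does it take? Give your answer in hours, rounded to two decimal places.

8.78 hours

79 GB = 79,000,000,000 bytes = 632,000,000,000 bits
20 Mbps = 20,000,000 bits/s
time = 632,000,000,000 / 20,000,000 = 31,600.0000 s
31,600.0000 s / 3600 = 8.78 hours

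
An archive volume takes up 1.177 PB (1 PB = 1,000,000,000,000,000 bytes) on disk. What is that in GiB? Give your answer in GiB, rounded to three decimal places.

1.177 PB × 1,000,000,000,000,000 bytes/PB = 1,177,000,000,000,000 bytes
1 GiB = 1,073,741,824 bytes
1,177,000,000,000,000 / 1,073,741,824 = 1,096,166.670 GiB

1,096,166.670 GiB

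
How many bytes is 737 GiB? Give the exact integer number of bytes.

737 × 1,073,741,824 = 791,347,724,288 bytes  (1 GiB = 2^30 bytes)

791,347,724,288 bytes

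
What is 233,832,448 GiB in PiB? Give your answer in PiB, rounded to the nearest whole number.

233,832,448 GiB × 1,073,741,824 bytes/GiB = 251,075,679,225,905,152 bytes
1 PiB = 2^50 bytes = 1,125,899,906,842,624 bytes
251,075,679,225,905,152 / 1,125,899,906,842,624 = 223 PiB

223 PiB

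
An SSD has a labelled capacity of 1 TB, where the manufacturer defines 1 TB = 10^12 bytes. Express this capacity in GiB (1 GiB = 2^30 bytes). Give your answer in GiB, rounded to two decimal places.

1 TB = 1 × 10^12 bytes = 1,000,000,000,000 bytes
1 GiB = 2^30 bytes = 1,073,741,824 bytes
1,000,000,000,000 / 1,073,741,824 = 931.32 GiB

931.32 GiB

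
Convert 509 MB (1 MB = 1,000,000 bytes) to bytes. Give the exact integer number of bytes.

509 × 1,000,000 = 509,000,000 bytes  (1 MB = 10^6 bytes)

509,000,000 bytes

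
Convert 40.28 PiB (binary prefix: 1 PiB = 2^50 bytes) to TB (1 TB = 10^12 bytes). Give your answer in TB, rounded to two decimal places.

40.28 PiB = 40.28 × 2^50 bytes = 45,351,248,247,620,894.72 bytes
1 TB = 1,000,000,000,000 bytes
45,351,248,247,620,894.72 / 1,000,000,000,000 = 45,351.25 TB

45,351.25 TB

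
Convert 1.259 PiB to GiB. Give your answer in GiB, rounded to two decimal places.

1.259 PiB × 1,125,899,906,842,624 bytes/PiB = 1,417,507,982,714,863.616 bytes
1 GiB = 1,073,741,824 bytes
1,417,507,982,714,863.616 / 1,073,741,824 = 1,320,157.18 GiB

1,320,157.18 GiB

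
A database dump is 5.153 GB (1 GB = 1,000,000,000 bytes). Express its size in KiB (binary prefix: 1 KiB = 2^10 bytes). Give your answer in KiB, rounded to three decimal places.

5.153 GB = 5.153 × 10^9 bytes = 5,153,000,000 bytes
1 KiB = 1,024 bytes
5,153,000,000 / 1,024 = 5,032,226.563 KiB

5,032,226.563 KiB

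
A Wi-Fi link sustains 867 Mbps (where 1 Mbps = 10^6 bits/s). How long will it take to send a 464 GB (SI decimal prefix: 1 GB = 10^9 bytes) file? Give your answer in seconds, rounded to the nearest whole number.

4,281 seconds

464 GB = 464,000,000,000 bytes = 3,712,000,000,000 bits
867 Mbps = 867,000,000 bits/s
time = 3,712,000,000,000 / 867,000,000 = 4,281 s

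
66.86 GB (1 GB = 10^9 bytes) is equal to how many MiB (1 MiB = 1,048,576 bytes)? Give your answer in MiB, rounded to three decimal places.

66.86 GB = 66.86 × 10^9 bytes = 66,860,000,000 bytes
1 MiB = 2^20 bytes = 1,048,576 bytes
66,860,000,000 / 1,048,576 = 63,762.665 MiB

63,762.665 MiB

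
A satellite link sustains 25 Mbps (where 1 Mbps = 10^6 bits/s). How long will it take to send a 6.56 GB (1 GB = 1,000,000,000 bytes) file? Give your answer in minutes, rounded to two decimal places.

6.56 GB = 6,560,000,000 bytes = 52,480,000,000 bits
25 Mbps = 25,000,000 bits/s
time = 52,480,000,000 / 25,000,000 = 2,099.200 s
2,099.200 s / 60 = 34.99 minutes

34.99 minutes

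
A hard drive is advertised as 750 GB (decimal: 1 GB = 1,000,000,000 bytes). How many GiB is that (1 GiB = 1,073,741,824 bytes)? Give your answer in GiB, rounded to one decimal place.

750 GB × 1,000,000,000 bytes/GB = 750,000,000,000 bytes
1 GiB = 2^30 bytes = 1,073,741,824 bytes
750,000,000,000 / 1,073,741,824 = 698.5 GiB

698.5 GiB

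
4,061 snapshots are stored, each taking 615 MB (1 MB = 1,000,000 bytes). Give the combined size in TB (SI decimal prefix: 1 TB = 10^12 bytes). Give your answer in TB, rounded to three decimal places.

Total = 4,061 × 615 MB = 2,497,515 MB
= 2,497,515 × 1,000,000 bytes = 2,497,515,000,000 bytes
1 TB = 1,000,000,000,000 bytes
2,497,515,000,000 / 1,000,000,000,000 = 2.498 TB

2.498 TB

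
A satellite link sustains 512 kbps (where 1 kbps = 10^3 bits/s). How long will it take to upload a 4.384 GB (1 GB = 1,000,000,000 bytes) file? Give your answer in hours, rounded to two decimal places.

19.03 hours

4.384 GB = 4,384,000,000 bytes = 35,072,000,000 bits
512 kbps = 512,000 bits/s
time = 35,072,000,000 / 512,000 = 68,500.0000 s
68,500.0000 s / 3600 = 19.03 hours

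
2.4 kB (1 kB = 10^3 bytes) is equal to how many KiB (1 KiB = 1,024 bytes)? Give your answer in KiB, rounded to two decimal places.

2.4 kB = 2.4 × 10^3 bytes = 2,400 bytes
1 KiB = 1,024 bytes
2,400 / 1,024 = 2.34 KiB

2.34 KiB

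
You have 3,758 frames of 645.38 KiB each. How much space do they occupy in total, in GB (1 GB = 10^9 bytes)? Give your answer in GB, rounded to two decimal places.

2.48 GB

Total = 3,758 × 645.38 KiB = 2425338.04 KiB
= 2425338.04 × 1,024 bytes = 2,483,546,152.96 bytes
1 GB = 1,000,000,000 bytes
2,483,546,152.96 / 1,000,000,000 = 2.48 GB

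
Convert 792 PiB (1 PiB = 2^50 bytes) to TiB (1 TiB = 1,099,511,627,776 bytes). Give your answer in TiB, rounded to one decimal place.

811,008.0 TiB

792 PiB = 792 × 2^50 bytes = 891,712,726,219,358,208 bytes
1 TiB = 1,099,511,627,776 bytes
891,712,726,219,358,208 / 1,099,511,627,776 = 811,008.0 TiB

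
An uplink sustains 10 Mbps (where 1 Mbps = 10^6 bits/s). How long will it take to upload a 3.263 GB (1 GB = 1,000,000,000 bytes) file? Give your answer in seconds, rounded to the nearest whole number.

3.263 GB = 3,263,000,000 bytes = 26,104,000,000 bits
10 Mbps = 10,000,000 bits/s
time = 26,104,000,000 / 10,000,000 = 2,610 s

2,610 seconds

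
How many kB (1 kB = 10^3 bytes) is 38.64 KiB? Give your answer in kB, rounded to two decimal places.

39.57 kB

38.64 KiB × 1,024 bytes/KiB = 39,567.36 bytes
1 kB = 10^3 bytes = 1,000 bytes
39,567.36 / 1,000 = 39.57 kB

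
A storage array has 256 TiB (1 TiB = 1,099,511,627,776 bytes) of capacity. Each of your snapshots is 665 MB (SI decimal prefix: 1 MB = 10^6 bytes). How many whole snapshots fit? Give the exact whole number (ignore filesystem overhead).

423,270

Capacity: 256 TiB = 281,474,976,710,656 bytes
Per item: 665 MB = 665,000,000 bytes
⌊281,474,976,710,656 / 665,000,000⌋ = 423,270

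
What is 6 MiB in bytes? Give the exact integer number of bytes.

6 × 1,048,576 = 6,291,456 bytes  (1 MiB = 2^20 bytes)

6,291,456 bytes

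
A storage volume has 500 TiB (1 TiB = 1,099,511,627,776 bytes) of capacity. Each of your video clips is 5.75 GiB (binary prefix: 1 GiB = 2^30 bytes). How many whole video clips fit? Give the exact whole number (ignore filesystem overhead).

89,043

Capacity: 500 TiB = 549,755,813,888,000 bytes
Per item: 5.75 GiB = 6,174,015,488 bytes
⌊549,755,813,888,000 / 6,174,015,488⌋ = 89,043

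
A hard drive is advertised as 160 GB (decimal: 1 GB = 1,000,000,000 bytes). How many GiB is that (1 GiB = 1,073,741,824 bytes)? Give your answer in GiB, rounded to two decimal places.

160 GB × 1,000,000,000 bytes/GB = 160,000,000,000 bytes
1 GiB = 1,073,741,824 bytes
160,000,000,000 / 1,073,741,824 = 149.01 GiB

149.01 GiB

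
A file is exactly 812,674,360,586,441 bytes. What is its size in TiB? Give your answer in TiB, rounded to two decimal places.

739.12 TiB

812,674,360,586,441 bytes given.
1 TiB = 2^40 bytes = 1,099,511,627,776 bytes
812,674,360,586,441 / 1,099,511,627,776 = 739.12 TiB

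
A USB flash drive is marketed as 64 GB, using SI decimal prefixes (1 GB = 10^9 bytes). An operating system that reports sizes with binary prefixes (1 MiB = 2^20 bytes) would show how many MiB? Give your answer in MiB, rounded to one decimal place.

64 GB × 1,000,000,000 bytes/GB = 64,000,000,000 bytes
1 MiB = 2^20 bytes = 1,048,576 bytes
64,000,000,000 / 1,048,576 = 61,035.2 MiB

61,035.2 MiB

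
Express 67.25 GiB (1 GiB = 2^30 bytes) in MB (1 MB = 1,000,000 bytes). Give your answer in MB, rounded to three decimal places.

67.25 GiB = 67.25 × 2^30 bytes = 72,209,137,664 bytes
1 MB = 10^6 bytes = 1,000,000 bytes
72,209,137,664 / 1,000,000 = 72,209.138 MB

72,209.138 MB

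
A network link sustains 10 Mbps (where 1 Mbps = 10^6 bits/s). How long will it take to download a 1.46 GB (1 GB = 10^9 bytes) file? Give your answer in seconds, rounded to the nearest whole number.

1,168 seconds

1.46 GB = 1,460,000,000 bytes = 11,680,000,000 bits
10 Mbps = 10,000,000 bits/s
time = 11,680,000,000 / 10,000,000 = 1,168 s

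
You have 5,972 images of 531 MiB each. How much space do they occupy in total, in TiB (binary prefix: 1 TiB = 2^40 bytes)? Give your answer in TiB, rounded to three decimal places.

Total = 5,972 × 531 MiB = 3,171,132 MiB
= 3,171,132 × 1,048,576 bytes = 3,325,172,908,032 bytes
1 TiB = 1,099,511,627,776 bytes
3,325,172,908,032 / 1,099,511,627,776 = 3.024 TiB

3.024 TiB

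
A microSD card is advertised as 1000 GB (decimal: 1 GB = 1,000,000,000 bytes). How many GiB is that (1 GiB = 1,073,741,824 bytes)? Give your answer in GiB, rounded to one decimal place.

1000 GB = 1000 × 10^9 bytes = 1,000,000,000,000 bytes
1 GiB = 2^30 bytes = 1,073,741,824 bytes
1,000,000,000,000 / 1,073,741,824 = 931.3 GiB

931.3 GiB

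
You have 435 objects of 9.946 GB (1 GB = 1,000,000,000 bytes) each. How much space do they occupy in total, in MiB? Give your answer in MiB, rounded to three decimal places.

Total = 435 × 9.946 GB = 4326.51 GB
= 4326.51 × 1,000,000,000 bytes = 4,326,510,000,000 bytes
1 MiB = 1,048,576 bytes
4,326,510,000,000 / 1,048,576 = 4,126,081.467 MiB

4,126,081.467 MiB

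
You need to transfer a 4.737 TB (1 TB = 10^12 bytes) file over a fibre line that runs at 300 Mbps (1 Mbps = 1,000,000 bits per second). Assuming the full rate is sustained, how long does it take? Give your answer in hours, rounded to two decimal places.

4.737 TB = 4,737,000,000,000 bytes = 37,896,000,000,000 bits
300 Mbps = 300,000,000 bits/s
time = 37,896,000,000,000 / 300,000,000 = 126,320.0000 s
126,320.0000 s / 3600 = 35.09 hours

35.09 hours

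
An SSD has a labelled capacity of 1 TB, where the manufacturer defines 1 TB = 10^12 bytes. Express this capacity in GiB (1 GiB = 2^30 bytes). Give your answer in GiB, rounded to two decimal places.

931.32 GiB

1 TB × 1,000,000,000,000 bytes/TB = 1,000,000,000,000 bytes
1 GiB = 2^30 bytes = 1,073,741,824 bytes
1,000,000,000,000 / 1,073,741,824 = 931.32 GiB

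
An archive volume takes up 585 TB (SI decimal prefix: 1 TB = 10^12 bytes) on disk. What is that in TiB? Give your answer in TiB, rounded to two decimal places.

585 TB = 585 × 10^12 bytes = 585,000,000,000,000 bytes
1 TiB = 2^40 bytes = 1,099,511,627,776 bytes
585,000,000,000,000 / 1,099,511,627,776 = 532.05 TiB

532.05 TiB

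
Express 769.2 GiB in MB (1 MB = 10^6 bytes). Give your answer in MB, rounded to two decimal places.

825,922.21 MB

769.2 GiB × 1,073,741,824 bytes/GiB = 825,922,211,020.8 bytes
1 MB = 10^6 bytes = 1,000,000 bytes
825,922,211,020.8 / 1,000,000 = 825,922.21 MB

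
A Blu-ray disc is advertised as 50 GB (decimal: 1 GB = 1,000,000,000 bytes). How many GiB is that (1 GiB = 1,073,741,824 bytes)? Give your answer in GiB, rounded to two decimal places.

46.57 GiB

50 GB = 50 × 10^9 bytes = 50,000,000,000 bytes
1 GiB = 1,073,741,824 bytes
50,000,000,000 / 1,073,741,824 = 46.57 GiB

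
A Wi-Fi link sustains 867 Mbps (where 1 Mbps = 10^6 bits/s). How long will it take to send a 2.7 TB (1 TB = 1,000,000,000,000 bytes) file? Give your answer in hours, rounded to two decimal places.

6.92 hours

2.7 TB = 2,700,000,000,000 bytes = 21,600,000,000,000 bits
867 Mbps = 867,000,000 bits/s
time = 21,600,000,000,000 / 867,000,000 = 24,913.4948 s
24,913.4948 s / 3600 = 6.92 hours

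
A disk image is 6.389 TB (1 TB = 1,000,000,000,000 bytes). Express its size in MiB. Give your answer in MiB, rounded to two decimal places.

6.389 TB = 6.389 × 10^12 bytes = 6,389,000,000,000 bytes
1 MiB = 1,048,576 bytes
6,389,000,000,000 / 1,048,576 = 6,093,025.21 MiB

6,093,025.21 MiB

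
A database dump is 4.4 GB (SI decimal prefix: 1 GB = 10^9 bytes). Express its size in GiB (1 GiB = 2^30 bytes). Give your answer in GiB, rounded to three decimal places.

4.098 GiB

4.4 GB = 4.4 × 10^9 bytes = 4,400,000,000 bytes
1 GiB = 1,073,741,824 bytes
4,400,000,000 / 1,073,741,824 = 4.098 GiB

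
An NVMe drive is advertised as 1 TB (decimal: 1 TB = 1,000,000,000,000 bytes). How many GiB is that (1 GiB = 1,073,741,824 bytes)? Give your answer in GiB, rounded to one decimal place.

931.3 GiB

1 TB = 1 × 10^12 bytes = 1,000,000,000,000 bytes
1 GiB = 2^30 bytes = 1,073,741,824 bytes
1,000,000,000,000 / 1,073,741,824 = 931.3 GiB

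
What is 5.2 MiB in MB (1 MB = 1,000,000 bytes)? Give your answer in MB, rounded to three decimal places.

5.453 MB

5.2 MiB = 5.2 × 2^20 bytes = 5,452,595.2 bytes
1 MB = 1,000,000 bytes
5,452,595.2 / 1,000,000 = 5.453 MB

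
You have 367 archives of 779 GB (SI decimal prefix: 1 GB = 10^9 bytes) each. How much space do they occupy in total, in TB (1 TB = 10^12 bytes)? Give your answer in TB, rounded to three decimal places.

Total = 367 × 779 GB = 285,893 GB
= 285,893 × 1,000,000,000 bytes = 285,893,000,000,000 bytes
1 TB = 1,000,000,000,000 bytes
285,893,000,000,000 / 1,000,000,000,000 = 285.893 TB

285.893 TB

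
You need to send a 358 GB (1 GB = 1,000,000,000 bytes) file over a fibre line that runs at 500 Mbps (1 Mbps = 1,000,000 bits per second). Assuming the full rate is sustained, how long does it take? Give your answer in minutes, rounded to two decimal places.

358 GB = 358,000,000,000 bytes = 2,864,000,000,000 bits
500 Mbps = 500,000,000 bits/s
time = 2,864,000,000,000 / 500,000,000 = 5,728.000 s
5,728.000 s / 60 = 95.47 minutes

95.47 minutes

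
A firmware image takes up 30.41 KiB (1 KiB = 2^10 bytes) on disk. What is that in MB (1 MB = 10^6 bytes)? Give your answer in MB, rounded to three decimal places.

0.031 MB

30.41 KiB × 1,024 bytes/KiB = 31,139.84 bytes
1 MB = 10^6 bytes = 1,000,000 bytes
31,139.84 / 1,000,000 = 0.031 MB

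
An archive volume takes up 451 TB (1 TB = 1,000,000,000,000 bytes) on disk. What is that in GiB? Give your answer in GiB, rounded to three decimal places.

420,026.481 GiB

451 TB × 1,000,000,000,000 bytes/TB = 451,000,000,000,000 bytes
1 GiB = 2^30 bytes = 1,073,741,824 bytes
451,000,000,000,000 / 1,073,741,824 = 420,026.481 GiB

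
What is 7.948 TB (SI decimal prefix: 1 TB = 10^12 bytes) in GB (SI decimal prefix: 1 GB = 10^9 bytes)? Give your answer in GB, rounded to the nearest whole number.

7,948 GB

7.948 TB = 7.948 × 10^12 bytes = 7,948,000,000,000 bytes
1 GB = 10^9 bytes = 1,000,000,000 bytes
7,948,000,000,000 / 1,000,000,000 = 7,948 GB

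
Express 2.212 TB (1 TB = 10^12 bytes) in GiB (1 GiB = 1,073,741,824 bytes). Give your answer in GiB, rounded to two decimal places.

2.212 TB × 1,000,000,000,000 bytes/TB = 2,212,000,000,000 bytes
1 GiB = 2^30 bytes = 1,073,741,824 bytes
2,212,000,000,000 / 1,073,741,824 = 2,060.09 GiB

2,060.09 GiB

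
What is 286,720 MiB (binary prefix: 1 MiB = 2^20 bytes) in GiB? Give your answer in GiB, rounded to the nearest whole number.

286,720 MiB = 286,720 × 2^20 bytes = 300,647,710,720 bytes
1 GiB = 2^30 bytes = 1,073,741,824 bytes
300,647,710,720 / 1,073,741,824 = 280 GiB

280 GiB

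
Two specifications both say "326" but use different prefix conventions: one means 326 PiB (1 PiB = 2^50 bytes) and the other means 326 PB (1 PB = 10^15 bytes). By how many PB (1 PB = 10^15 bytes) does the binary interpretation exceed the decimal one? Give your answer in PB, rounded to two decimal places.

326 PiB = 326 × 1,125,899,906,842,624 = 367,043,369,630,695,424 bytes
326 PB = 326 × 1,000,000,000,000,000 = 326,000,000,000,000,000 bytes
difference = 41,043,369,630,695,424 bytes
41,043,369,630,695,424 / 1,000,000,000,000,000 = 41.04 PB

41.04 PB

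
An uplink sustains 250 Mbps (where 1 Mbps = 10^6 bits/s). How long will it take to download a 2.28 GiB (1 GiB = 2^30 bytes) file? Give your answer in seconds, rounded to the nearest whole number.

2.28 GiB = 2,448,131,358.72 bytes = 19,585,050,869.76 bits
250 Mbps = 250,000,000 bits/s
time = 19,585,050,869.76 / 250,000,000 = 78 s

78 seconds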